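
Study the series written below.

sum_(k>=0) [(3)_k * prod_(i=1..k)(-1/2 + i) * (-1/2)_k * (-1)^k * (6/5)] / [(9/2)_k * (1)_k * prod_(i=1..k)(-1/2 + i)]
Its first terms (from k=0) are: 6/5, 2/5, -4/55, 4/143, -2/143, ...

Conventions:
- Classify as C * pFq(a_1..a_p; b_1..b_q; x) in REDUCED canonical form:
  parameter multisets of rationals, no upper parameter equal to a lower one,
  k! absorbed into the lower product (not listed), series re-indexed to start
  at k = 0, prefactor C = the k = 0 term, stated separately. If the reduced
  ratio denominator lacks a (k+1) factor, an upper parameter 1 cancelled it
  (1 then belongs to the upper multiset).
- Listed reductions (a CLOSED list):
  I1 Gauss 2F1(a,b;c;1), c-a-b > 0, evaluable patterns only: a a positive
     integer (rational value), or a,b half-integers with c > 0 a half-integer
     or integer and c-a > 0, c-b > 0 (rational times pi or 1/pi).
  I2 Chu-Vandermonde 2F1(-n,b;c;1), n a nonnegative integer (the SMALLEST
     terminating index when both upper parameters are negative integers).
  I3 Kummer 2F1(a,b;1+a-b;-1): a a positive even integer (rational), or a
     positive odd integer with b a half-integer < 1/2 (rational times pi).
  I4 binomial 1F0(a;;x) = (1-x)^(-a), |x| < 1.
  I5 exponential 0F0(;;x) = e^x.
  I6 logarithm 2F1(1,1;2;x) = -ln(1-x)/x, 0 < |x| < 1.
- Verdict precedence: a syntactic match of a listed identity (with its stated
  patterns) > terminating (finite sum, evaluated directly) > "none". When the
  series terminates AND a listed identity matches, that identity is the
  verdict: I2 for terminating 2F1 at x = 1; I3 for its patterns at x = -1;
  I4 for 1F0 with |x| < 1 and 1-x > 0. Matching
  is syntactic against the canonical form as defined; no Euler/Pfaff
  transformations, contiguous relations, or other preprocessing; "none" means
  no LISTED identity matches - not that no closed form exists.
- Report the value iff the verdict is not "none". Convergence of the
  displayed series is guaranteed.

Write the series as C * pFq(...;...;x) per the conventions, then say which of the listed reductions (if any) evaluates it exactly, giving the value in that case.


Prefactor 6/5, argument -1: 2F1 with upper {-1/2, 3} over lower {9/2}. Verdict: Kummer's theorem (I3) fires (x = -1; c = 9/2 equals 1+a-b for upper {-1/2, 3}: listed pattern). Hence: (63/128) * pi.

First insight: from the first term 6/5: (1)_k (prefactor 6/5) is k! itself.
Adjacent-term ratio: r(k) = (-1) * (k-1/2) (k+3) / [(k+9/2) (k+1)] - poly over poly, x = (-1) from leading terms; C = 6/5 at k = 0.


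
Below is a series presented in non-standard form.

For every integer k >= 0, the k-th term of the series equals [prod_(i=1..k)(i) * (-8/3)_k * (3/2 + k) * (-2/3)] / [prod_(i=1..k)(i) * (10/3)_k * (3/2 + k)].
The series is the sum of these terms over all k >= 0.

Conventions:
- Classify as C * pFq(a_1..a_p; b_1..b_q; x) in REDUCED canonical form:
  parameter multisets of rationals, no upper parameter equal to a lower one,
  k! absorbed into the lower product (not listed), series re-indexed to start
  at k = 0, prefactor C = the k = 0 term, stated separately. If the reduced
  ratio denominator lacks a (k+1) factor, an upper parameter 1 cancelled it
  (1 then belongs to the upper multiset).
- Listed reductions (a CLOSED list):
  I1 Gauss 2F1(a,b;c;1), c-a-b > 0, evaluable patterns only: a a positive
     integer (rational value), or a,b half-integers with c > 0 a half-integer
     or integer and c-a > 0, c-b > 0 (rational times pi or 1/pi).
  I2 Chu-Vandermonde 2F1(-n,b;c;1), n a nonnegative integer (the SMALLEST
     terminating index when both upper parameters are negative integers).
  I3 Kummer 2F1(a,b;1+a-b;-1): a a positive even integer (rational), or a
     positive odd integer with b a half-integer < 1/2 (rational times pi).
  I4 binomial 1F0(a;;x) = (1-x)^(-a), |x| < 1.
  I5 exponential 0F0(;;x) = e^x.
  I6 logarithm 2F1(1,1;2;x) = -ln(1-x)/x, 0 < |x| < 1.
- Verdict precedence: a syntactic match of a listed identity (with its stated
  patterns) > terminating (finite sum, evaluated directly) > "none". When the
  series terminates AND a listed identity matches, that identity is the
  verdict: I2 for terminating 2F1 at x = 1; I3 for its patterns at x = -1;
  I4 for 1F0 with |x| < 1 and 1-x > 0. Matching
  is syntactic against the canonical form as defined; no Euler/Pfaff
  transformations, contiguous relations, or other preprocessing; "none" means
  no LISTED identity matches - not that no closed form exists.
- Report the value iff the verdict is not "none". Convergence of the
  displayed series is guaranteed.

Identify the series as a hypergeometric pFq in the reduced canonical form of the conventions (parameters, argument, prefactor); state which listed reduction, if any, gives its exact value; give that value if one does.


Key observation: from the first term -2/3: the running product (C = -2/3) telescopes to a rising factorial.
Step ratio: r(k) = 1 * (k-8/3) (k+1) / [(k+10/3) (k+1)] - poly over poly, x = 1 from leading terms; C = -2/3 at k = 0.

Prefactor -2/3, argument 1: 2F1 with upper {-8/3, 1} over lower {10/3}. Verdict (x = 1): Gauss (I1, integer-parameter pattern) applies (x = 1: the Gamma ratio telescopes since c-a-b = 5 > 0 and a = 1 in Z>0). Sum: -14/45.


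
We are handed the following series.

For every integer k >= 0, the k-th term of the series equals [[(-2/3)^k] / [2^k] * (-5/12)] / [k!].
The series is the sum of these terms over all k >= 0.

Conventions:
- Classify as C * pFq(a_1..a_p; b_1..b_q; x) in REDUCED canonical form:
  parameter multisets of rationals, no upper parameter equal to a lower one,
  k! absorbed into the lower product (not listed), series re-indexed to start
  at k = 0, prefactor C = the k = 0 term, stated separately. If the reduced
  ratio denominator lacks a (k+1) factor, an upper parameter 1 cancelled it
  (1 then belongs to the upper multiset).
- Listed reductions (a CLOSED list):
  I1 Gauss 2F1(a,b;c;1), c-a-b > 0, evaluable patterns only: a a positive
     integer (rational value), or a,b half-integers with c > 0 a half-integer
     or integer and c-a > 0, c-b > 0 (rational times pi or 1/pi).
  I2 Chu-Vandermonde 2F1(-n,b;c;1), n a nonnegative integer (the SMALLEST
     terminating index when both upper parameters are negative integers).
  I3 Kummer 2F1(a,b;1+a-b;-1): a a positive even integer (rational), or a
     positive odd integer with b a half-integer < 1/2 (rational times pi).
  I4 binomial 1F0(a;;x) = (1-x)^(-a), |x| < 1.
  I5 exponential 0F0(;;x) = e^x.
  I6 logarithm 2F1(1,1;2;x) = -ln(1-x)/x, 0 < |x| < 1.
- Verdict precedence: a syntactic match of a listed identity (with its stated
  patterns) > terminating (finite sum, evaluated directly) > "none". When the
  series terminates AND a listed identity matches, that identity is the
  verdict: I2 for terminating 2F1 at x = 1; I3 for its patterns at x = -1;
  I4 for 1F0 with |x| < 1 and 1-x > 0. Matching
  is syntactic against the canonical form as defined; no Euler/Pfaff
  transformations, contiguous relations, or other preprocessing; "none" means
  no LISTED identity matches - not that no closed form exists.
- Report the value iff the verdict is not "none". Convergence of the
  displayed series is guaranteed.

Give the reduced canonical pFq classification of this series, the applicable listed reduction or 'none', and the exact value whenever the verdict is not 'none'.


Reduced: x = -1/3, 0F0, upper = {-}, lower = {-}, C = -5/12. Verdict: the exponential series (I5) fires (the 0F0 exponential series at x = -1/3). Value: (-5/12) * e^(-1/3).

Structural cue: with t_0 = -5/12, the two k-th powers (prefactor -5/12) combine into one argument.
Adjacent-term ratio: r(k) = (-1/3) * 1 / [(k+1)] ; factor over Q: parameters, x = (-1/3), and C = -5/12.


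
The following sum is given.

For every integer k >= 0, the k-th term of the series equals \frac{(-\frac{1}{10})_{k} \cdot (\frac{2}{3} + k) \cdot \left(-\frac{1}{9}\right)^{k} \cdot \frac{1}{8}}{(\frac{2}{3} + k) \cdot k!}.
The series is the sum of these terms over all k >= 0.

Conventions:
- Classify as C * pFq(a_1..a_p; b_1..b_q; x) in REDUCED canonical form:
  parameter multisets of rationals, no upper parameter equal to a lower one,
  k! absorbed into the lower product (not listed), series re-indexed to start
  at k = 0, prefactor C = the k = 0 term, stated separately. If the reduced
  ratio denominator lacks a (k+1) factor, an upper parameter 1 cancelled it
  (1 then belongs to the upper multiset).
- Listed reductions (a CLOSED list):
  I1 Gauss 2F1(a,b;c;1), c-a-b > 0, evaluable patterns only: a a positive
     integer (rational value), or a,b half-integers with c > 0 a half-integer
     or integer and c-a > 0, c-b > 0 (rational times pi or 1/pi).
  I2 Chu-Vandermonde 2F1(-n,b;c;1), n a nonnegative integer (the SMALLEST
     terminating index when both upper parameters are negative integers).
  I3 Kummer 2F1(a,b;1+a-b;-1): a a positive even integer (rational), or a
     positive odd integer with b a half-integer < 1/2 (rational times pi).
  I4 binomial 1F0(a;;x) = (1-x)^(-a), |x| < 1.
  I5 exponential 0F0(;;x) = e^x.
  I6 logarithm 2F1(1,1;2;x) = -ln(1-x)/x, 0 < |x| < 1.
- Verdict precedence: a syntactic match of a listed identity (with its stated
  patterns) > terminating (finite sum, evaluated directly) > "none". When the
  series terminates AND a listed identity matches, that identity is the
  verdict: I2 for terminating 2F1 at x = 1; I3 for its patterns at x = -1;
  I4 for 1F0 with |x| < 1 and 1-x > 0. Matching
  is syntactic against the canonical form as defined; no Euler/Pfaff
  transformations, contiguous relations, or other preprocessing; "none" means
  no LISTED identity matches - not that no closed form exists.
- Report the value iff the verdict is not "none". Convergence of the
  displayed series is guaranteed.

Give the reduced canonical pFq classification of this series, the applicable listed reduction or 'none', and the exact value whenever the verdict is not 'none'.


x = -\frac{1}{9} here; the reduced form reads 1F0, upper {-\frac{1}{10}}, lower {-}, C = \frac{1}{8}. Verdict at x = -\frac{1}{9}: the binomial series (I4) matches (the 1F0 binomial series: exponent 1/10, x = -\frac{1}{9}). Hence: \frac{1}{8} \cdot \left(\frac{10}{9}\right)^{\frac{1}{10}}.

The tell: with t_0 = \frac{1}{8}, k + 2/3 divides numerator and denominator alike; prefactor 1/8 after cancelling.
Term ratio: r(k) = -\frac{1}{9} * (k-\frac{1}{10}) / [(k+1)] - rational in k, leading ratio -\frac{1}{9}; with t_0 = \frac{1}{8}, classification follows.


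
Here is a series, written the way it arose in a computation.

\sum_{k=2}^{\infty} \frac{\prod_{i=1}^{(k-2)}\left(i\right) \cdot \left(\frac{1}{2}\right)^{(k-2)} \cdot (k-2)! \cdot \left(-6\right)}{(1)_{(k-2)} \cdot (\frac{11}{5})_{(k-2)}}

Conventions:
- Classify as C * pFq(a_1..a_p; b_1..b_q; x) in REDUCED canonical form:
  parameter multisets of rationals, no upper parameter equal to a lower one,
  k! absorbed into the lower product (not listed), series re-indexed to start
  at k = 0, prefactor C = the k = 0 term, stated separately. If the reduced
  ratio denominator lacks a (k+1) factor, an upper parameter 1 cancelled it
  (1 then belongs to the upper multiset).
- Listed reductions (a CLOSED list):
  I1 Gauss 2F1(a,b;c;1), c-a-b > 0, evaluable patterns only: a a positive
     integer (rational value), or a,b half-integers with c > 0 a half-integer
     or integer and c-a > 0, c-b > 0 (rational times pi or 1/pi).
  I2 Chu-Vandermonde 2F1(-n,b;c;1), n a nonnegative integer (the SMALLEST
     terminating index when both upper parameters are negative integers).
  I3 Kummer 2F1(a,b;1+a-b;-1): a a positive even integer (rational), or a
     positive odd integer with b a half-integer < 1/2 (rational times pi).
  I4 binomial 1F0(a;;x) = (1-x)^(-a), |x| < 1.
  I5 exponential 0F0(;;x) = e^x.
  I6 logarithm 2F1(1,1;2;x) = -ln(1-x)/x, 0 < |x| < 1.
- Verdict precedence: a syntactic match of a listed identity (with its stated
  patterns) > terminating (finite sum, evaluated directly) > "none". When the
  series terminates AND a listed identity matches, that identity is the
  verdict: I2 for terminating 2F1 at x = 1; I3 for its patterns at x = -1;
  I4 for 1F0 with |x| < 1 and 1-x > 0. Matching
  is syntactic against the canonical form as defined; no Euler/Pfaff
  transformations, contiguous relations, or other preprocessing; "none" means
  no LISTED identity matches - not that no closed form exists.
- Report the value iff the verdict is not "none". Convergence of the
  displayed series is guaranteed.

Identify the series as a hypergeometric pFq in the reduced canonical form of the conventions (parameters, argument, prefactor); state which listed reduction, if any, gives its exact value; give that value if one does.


At argument \frac{1}{2}: a 2F1 with upper {1, 1}, lower {\frac{11}{5}}, scaled by C = -6. Verdict: none. Every listed pattern misses the 2F1 form at \frac{1}{2}, upper {1, 1}.

The tell: t_0 being -6, (1)_k (C = -6) is k! itself.
Ratio: r(k) = \frac{1}{2} * (k+1) (k+1) / [(k+\frac{11}{5}) (k+1)] - rational in k, leading ratio \frac{1}{2}; with t_0 = -6, classification follows.


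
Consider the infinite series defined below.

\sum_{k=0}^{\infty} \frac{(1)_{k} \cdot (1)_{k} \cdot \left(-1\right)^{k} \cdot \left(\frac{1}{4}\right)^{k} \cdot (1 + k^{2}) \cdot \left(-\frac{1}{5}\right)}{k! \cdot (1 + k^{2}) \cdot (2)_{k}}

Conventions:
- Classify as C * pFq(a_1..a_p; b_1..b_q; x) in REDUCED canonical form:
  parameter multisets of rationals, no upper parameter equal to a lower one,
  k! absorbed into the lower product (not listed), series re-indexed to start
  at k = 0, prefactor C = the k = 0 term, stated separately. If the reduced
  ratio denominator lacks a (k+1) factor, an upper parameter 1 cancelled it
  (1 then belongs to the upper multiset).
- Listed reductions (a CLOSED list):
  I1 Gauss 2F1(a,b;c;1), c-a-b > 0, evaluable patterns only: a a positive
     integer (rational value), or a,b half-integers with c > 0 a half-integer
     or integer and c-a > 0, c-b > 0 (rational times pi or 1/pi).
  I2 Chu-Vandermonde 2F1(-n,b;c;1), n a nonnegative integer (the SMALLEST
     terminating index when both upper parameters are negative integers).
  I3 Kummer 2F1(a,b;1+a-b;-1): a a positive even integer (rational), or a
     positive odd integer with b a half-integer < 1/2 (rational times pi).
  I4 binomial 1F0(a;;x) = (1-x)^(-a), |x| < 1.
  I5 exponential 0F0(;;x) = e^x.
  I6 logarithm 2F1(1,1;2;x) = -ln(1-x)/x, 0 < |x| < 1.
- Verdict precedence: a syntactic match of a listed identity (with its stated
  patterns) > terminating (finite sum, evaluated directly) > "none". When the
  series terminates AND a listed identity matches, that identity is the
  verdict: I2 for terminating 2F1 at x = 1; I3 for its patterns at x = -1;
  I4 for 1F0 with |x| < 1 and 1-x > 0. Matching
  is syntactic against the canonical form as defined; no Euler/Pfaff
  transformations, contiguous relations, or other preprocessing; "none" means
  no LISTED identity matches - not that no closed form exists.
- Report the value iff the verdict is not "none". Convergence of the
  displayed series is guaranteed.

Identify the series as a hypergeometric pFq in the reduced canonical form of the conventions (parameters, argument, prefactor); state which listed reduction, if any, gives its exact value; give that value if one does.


Classification (C = -\frac{1}{5}): 2F1 with upper {1, 1}, lower {2}, argument x = -\frac{1}{4}. Verdict at x = -\frac{1}{4}: the logarithmic series (I6) matches (the logarithm: parameters (1,1;2), x = -\frac{1}{4}). Exact value: \left(-\frac{4}{5}\right) \cdot \ln\left(\frac{5}{4}\right).

Key observation: with t_0 = -\frac{1}{5}, the (-1)^k factor (C = -1/5) folds into the argument's sign.
Adjacent-term ratio: r(k) = -\frac{1}{4} * (k+1) (k+1) / [(k+2) (k+1)] - rational in k. x = -\frac{1}{4}; t_0 = -\frac{1}{5}; negate the roots.


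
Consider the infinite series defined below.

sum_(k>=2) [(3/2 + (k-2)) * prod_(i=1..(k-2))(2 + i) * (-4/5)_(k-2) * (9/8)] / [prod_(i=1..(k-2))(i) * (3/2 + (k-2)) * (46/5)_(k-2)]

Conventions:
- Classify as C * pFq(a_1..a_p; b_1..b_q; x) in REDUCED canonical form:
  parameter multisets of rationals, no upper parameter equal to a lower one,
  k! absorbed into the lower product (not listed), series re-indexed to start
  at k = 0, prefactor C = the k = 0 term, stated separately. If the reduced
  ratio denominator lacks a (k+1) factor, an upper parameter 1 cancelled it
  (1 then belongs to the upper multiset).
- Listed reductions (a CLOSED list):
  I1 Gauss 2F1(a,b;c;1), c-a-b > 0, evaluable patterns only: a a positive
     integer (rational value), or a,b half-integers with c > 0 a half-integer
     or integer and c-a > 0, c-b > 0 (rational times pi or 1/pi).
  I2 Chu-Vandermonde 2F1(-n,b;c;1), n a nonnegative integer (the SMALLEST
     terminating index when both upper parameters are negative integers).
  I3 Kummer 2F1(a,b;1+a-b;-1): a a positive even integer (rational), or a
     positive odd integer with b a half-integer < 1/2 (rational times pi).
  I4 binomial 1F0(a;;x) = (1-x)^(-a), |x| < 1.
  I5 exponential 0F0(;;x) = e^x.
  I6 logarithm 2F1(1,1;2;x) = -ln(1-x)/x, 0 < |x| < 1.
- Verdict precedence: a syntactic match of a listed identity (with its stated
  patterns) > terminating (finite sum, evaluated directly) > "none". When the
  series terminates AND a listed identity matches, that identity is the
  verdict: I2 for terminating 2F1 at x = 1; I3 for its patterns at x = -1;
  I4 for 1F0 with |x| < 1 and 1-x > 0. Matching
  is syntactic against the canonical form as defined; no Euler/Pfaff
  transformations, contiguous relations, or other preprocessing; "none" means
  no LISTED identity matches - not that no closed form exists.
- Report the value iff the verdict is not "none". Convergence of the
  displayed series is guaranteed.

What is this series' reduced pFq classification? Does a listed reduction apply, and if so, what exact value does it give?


This is 9/8 * 2F1(-4/5, 3; 46/5; 1) in reduced canonical form. Verdict (x = 1): the Gauss summation I1 applies (x = 1: the Gamma ratio telescopes since c-a-b = 7 > 0 and a = 3 in Z>0). Exact value: 11439/14000.

Structural cue: x = 1 and k + 3/2 divides numerator and denominator alike; C = 9/8, x = 1 after cancelling.
Step ratio: r(k) = 1 * (k-4/5) (k+3) / [(k+46/5) (k+1)] - poly over poly, x = 1 from leading terms; C = 9/8 at k = 0.


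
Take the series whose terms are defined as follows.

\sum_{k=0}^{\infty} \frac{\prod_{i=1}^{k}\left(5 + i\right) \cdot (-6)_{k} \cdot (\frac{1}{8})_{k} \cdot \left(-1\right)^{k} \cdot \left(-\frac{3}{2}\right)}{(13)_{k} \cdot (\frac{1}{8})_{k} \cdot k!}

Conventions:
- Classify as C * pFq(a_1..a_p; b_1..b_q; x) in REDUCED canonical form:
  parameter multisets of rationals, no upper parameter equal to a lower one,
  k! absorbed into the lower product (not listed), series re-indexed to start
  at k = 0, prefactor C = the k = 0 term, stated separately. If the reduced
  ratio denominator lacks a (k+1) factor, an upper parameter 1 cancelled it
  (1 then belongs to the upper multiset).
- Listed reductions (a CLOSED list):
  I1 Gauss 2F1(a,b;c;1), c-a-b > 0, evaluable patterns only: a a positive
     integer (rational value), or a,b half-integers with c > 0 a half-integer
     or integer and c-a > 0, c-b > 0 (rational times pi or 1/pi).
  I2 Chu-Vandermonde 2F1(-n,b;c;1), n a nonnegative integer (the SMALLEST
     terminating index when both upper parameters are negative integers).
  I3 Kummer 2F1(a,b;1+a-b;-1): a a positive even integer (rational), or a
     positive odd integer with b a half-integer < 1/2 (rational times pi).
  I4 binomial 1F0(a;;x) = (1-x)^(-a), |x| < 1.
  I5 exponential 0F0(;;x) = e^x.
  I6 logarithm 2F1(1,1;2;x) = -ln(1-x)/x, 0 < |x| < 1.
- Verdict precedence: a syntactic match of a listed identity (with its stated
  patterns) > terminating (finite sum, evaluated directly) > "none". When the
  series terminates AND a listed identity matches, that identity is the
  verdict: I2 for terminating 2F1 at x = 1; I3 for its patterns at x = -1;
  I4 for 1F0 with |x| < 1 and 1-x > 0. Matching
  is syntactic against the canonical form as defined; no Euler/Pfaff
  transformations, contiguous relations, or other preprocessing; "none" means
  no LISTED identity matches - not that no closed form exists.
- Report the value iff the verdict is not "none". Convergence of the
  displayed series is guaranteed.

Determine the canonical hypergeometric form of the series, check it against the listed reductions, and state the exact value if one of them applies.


Prefactor -\frac{3}{2}, argument -1: 2F1 with upper {-6, 6} over lower {13}. Verdict: Kummer (I3) matches (x = -1; c = 13 equals 1+a-b for upper {-6, 6}: listed pattern). Exact value: -\frac{33}{2}.

The tell: t_0 being -\frac{3}{2}, the running product (C = -3/2, x = -1) telescopes to a rising factorial.
Consecutive-term ratio: r(k) = -1 * (k-6) (k+6) / [(k+13) (k+1)] - rational in k, leading ratio -1; with t_0 = -\frac{3}{2}, classification follows.


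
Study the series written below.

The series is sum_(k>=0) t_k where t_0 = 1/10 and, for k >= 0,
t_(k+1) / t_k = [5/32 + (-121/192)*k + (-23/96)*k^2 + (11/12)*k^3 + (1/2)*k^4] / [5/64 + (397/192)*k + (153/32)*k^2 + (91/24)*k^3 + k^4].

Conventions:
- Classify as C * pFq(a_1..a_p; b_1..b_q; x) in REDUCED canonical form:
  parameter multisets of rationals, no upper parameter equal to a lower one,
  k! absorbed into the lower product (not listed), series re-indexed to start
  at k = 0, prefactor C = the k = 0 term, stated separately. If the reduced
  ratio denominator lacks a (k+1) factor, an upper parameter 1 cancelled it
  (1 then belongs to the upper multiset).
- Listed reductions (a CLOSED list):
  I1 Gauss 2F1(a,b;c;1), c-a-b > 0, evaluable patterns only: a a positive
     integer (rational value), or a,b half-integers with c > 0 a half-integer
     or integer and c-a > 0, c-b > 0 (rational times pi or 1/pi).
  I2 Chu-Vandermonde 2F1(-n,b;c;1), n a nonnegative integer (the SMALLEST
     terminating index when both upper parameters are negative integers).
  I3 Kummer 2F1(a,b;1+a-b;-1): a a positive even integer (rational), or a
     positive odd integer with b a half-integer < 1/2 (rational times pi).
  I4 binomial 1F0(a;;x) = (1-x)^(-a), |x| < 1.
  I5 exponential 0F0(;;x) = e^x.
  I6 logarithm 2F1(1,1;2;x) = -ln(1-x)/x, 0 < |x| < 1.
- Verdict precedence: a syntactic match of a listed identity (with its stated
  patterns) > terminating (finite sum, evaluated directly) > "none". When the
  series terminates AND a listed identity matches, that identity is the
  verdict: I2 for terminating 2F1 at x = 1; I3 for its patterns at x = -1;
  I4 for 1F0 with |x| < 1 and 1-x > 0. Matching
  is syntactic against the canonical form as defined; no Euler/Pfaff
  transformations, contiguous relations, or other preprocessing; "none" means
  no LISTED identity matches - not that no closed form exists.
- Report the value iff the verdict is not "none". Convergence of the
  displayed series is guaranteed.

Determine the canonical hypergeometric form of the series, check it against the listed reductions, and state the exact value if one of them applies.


Classification (C = 1/10): 2F1 with upper {-2/3, -1/4}, lower {1/24}, argument x = 1/2. Verdict: none. A 2F1 with upper {-2/3, -1/4} fits none of I1-I6 at x = 1/2; the sum runs forever.

Key observation: t_0 = 1/10 here, and the ratio is unreduced: k + 3/2 divides both sides (C = 1/10).
Step ratio: r(k) = (1/2) * (k-2/3) (k-1/4) / [(k+1/24) (k+1)] - rational; roots negated = parameters, x = (1/2), C = 1/10.


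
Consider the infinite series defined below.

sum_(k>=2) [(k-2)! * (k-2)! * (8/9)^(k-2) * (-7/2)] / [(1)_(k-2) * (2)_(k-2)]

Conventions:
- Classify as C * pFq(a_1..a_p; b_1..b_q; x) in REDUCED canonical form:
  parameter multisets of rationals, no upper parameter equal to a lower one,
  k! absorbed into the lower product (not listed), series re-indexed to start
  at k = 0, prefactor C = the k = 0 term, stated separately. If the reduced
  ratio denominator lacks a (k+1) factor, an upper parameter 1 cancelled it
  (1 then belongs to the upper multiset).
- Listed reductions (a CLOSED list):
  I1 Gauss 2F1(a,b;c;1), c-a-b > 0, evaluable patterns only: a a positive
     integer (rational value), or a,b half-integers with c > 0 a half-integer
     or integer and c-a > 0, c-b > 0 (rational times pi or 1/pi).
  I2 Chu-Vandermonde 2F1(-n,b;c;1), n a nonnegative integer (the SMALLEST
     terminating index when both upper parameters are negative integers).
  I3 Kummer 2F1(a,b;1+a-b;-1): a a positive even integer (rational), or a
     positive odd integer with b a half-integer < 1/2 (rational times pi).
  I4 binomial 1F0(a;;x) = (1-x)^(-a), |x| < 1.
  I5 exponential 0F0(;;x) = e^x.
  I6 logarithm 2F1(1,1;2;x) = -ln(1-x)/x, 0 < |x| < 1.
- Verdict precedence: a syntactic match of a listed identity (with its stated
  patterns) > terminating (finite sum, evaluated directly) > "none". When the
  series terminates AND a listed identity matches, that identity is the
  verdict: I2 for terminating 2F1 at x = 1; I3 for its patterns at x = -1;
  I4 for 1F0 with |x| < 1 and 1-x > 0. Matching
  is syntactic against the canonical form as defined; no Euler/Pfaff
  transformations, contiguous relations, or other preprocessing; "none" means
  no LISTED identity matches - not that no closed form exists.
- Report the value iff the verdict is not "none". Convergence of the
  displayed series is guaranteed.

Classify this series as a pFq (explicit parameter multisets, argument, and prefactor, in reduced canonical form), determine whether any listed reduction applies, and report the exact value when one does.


Prefactor -7/2, argument 8/9: 2F1 with upper {1, 1} over lower {2}. Verdict: the logarithmic series (I6) fires (the logarithm: parameters (1,1;2), x = 8/9). Sum: (63/16) * ln(1/9).

Structural cue: from the first term -7/2: the factorial ratio (C = -7/2, x = 8/9) (k+a-1)!/(a-1)! is a rising factorial (a)_k.
Step ratio: r(k) = (8/9) * (k+1) (k+1) / [(k+2) (k+1)] - poly over poly, x = (8/9) from leading terms; C = -7/2 at k = 0.


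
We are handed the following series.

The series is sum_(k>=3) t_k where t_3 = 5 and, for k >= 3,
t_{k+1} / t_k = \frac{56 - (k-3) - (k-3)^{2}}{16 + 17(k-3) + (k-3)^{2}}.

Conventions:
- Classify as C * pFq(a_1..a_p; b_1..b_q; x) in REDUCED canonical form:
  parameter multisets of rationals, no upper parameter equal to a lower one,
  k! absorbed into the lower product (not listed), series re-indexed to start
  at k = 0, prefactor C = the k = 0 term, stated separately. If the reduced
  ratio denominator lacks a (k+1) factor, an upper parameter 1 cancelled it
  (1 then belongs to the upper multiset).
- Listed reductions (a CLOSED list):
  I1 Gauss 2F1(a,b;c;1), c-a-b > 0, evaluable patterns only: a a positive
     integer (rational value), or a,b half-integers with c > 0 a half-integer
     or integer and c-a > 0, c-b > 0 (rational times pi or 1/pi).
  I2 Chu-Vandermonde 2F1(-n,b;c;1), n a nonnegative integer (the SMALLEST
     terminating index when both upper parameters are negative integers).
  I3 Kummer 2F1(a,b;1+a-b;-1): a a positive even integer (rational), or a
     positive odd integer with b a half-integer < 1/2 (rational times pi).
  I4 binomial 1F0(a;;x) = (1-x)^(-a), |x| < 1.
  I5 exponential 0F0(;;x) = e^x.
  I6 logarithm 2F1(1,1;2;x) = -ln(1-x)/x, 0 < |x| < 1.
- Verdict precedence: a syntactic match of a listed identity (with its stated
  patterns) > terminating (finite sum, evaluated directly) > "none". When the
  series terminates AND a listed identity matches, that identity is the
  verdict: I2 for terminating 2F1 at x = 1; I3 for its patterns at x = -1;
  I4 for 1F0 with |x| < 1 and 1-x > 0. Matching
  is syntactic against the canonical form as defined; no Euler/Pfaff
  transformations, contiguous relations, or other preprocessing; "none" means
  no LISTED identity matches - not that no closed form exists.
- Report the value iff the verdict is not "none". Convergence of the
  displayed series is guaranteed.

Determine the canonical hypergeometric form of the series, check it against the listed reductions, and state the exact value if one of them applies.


At argument -1: a 2F1 with upper {-7, 8}, lower {16}, scaled by C = 5. Verdict: Kummer's theorem (I3) applies (x = -1; c = 16 equals 1+a-b for upper {-7, 8}: listed pattern). Hence: \frac{195}{2}.

Structural cue: from the first term 5: factor the ratio over Q (C = 5, x = -1): negated roots = parameters.
Step ratio: r(k) = -1 * (k-7) (k+8) / [(k+16) (k+1)] ; factor over Q: parameters, x = -1, and C = 5.


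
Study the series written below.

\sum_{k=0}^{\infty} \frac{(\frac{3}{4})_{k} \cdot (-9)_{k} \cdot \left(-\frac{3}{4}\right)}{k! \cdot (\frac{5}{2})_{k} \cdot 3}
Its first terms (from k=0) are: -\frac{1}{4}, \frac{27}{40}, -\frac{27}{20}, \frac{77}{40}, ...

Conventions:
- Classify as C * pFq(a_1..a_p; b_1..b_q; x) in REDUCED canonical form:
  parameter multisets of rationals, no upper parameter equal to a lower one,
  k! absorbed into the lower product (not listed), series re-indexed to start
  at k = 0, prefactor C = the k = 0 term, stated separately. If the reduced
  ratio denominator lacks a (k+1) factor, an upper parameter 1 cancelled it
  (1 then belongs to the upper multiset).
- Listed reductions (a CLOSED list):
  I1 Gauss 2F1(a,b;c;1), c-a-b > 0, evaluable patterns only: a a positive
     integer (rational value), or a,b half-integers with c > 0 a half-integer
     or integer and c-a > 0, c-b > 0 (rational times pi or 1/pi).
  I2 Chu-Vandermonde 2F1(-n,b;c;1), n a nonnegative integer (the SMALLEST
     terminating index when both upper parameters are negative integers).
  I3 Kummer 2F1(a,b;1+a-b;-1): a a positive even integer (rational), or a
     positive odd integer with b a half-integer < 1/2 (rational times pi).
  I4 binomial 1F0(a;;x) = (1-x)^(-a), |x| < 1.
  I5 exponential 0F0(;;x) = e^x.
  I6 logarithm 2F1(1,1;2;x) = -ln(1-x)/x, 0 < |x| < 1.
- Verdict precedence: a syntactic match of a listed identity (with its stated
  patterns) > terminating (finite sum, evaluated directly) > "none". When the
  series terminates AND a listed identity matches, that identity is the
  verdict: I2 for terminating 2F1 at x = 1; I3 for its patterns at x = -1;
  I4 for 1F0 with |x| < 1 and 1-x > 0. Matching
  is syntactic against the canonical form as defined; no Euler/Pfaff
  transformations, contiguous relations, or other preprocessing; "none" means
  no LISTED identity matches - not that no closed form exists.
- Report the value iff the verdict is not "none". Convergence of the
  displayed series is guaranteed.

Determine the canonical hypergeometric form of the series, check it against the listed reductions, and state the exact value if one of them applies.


This is -\frac{1}{4} * 2F1(-9, \frac{3}{4}; \frac{5}{2}; 1) in reduced canonical form. Verdict: Chu-Vandermonde (I2) matches (terminating 2F1 at x = 1 with n = 9, b = 3/4, c = \frac{5}{2}). Sum: -\frac{2139}{34816}.

Key step: t_0 being -\frac{1}{4}, the constant factors (prefactor -1/4) combine into one prefactor.
Ratio: r(k) = 1 * (k-9) (k+\frac{3}{4}) / [(k+\frac{5}{2}) (k+1)] - rational in k. x = 1; t_0 = -\frac{1}{4}; negate the roots.


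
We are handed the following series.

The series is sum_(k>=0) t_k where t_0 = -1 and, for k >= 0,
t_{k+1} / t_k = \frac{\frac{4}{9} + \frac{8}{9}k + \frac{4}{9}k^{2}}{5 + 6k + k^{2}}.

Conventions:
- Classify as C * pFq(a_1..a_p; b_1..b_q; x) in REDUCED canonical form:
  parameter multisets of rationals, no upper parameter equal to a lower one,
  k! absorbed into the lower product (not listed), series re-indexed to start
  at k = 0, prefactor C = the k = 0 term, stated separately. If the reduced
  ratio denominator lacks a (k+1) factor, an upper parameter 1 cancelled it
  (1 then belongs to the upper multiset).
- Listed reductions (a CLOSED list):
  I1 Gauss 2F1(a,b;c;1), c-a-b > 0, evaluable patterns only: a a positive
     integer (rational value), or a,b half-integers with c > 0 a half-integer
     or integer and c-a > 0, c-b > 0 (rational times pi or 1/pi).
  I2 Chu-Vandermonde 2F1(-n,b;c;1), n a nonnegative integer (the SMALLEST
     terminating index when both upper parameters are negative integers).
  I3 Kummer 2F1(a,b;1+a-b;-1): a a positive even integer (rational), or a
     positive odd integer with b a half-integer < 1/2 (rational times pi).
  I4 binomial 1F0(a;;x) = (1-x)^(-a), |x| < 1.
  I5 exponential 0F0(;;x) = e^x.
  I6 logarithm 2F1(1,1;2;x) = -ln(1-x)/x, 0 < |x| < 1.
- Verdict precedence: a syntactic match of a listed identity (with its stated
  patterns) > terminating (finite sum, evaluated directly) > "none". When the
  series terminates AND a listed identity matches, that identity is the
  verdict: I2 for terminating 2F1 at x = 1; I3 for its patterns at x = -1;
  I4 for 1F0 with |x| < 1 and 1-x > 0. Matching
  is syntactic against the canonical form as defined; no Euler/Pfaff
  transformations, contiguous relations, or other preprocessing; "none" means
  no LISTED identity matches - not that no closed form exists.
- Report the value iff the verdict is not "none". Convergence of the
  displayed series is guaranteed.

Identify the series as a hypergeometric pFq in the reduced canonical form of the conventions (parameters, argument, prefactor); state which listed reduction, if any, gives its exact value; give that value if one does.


Canonical form: C = -1 times 2F1 with upper {1, 1}, lower {5}, x = \frac{4}{9}. Verdict: none. No listed pattern accepts 2F1(1, 1; 5; \frac{4}{9}).

Structural cue: from the first term -1: factor the ratio over Q (C = -1, x = 4/9): negated roots = parameters.
Ratio: r(k) = \frac{4}{9} * (k+1) (k+1) / [(k+5) (k+1)] ; factor over Q: parameters, x = \frac{4}{9}, and C = -1.


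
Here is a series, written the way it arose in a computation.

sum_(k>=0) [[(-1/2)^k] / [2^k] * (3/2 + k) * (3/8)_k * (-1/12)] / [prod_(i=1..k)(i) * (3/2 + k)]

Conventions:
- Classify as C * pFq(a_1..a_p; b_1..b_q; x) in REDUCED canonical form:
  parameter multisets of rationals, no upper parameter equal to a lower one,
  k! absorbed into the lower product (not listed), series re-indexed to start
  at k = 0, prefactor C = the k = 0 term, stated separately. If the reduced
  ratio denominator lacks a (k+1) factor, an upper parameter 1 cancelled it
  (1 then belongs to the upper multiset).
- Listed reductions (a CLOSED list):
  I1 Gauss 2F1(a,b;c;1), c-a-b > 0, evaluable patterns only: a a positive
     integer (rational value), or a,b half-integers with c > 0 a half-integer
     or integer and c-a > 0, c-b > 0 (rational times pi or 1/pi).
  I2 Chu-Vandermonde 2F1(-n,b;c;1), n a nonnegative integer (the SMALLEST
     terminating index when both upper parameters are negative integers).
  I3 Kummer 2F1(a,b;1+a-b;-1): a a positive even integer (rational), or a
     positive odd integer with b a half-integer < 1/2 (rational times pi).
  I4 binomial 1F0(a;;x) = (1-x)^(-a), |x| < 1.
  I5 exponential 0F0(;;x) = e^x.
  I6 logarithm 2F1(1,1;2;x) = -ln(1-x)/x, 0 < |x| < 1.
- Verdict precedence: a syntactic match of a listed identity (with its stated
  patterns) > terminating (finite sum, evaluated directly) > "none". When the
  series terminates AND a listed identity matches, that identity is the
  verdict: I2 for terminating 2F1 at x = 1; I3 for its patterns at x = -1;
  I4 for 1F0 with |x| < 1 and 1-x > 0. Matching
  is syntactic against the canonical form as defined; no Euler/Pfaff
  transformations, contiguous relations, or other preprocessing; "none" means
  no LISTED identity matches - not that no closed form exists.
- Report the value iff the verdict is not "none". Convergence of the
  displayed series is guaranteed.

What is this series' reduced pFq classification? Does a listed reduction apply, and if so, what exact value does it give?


The series (x = -1/4) is 1F0: upper {3/8}, lower {-}, prefactor -1/12. Verdict: the binomial series (I4) fires (the 1F0 binomial series: exponent -3/8, x = -1/4). Hence: (-1/12) * (5/4)^(-3/8).

Key observation: t_0 = -1/12 here, and the product of the first k integers (C = -1/12, x = -1/4) is k!.
Ratio: r(k) = (-1/4) * (k+3/8) / [(k+1)] - rational in k. x = (-1/4); t_0 = -1/12; negate the roots.


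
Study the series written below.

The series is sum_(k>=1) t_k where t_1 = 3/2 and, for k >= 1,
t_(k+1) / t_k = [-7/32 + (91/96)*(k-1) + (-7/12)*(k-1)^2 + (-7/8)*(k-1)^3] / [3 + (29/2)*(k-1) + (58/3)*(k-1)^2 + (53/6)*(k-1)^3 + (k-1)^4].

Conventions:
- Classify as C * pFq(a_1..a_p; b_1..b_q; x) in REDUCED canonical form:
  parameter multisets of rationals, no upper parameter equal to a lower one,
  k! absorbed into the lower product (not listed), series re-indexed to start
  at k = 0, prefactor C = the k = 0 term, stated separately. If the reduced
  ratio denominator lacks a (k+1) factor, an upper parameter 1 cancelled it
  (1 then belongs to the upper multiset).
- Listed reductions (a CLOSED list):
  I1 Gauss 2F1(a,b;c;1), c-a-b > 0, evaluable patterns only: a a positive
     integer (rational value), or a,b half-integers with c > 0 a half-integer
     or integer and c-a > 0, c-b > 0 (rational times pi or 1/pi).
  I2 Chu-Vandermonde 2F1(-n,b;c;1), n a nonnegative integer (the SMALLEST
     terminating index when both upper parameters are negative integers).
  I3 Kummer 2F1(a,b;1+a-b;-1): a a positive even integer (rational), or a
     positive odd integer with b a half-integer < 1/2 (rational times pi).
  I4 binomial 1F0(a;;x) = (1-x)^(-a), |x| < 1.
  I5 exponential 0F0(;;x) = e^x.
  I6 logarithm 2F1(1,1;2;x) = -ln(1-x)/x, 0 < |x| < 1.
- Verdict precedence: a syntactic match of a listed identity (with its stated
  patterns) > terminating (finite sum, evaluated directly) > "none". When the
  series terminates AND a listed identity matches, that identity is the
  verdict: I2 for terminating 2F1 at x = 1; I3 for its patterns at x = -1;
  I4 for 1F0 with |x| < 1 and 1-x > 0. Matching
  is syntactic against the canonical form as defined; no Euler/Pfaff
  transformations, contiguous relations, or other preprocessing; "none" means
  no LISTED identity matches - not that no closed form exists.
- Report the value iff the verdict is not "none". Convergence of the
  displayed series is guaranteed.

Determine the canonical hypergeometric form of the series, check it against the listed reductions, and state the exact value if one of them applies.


Canonical form: C = 3/2 times 2F2 with upper {-1/2, -1/3}, lower {1/3, 6}, x = -7/8. Verdict: none here - no I1-I6 shape fits x = -7/8 with lower {1/3, 6}.

The tell: x = (-7/8) and the expanded ratio factors over Q; C = 3/2, x = -7/8, roots give parameters.
Consecutive-term ratio: r(k) = (-7/8) * (k-1/2) (k-1/3) / [(k+1/3) (k+6) (k+1)] - rational; roots negated = parameters, x = (-7/8), C = 3/2.


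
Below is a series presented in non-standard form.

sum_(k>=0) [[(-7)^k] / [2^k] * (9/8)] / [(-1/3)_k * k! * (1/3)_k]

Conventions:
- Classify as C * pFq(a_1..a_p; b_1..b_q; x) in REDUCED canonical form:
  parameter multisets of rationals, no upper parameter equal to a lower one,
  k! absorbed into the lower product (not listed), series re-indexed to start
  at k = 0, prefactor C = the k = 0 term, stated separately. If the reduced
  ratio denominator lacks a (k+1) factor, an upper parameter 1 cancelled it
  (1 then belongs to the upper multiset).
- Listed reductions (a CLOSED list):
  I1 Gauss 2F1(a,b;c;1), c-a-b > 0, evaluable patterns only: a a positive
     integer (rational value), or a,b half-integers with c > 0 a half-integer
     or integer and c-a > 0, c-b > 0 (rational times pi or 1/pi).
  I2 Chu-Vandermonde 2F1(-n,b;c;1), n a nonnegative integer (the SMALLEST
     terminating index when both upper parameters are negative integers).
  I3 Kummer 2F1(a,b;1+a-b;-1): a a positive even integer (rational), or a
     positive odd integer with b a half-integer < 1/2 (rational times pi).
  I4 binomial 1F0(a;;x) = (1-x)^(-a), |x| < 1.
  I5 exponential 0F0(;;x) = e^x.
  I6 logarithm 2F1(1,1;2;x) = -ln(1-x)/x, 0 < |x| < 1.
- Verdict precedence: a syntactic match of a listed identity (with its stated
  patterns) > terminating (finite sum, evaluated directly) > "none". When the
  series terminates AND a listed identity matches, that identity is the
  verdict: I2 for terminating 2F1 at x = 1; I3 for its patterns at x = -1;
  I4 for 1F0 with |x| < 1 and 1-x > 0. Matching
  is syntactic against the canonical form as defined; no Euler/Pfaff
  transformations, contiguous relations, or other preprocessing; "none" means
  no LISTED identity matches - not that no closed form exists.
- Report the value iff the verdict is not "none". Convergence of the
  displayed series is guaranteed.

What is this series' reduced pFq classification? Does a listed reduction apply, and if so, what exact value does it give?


The series (x = -7/2) is 0F2: upper {-}, lower {-1/3, 1/3}, prefactor 9/8. Verdict: none here - no I1-I6 shape fits x = -7/2 with lower {-1/3, 1/3}.

Key step: t_0 = 9/8 here, and the two geometric factors (C = 9/8) combine into one argument.
Step ratio: r(k) = (-7/2) * 1 / [(k-1/3) (k+1/3) (k+1)] - rational in k, leading ratio (-7/2); with t_0 = 9/8, classification follows.
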